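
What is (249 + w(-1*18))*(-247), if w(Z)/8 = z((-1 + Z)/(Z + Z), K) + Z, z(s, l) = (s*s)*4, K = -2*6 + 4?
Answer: -2279069/81 ≈ -28137.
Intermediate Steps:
K = -8 (K = -12 + 4 = -8)
z(s, l) = 4*s² (z(s, l) = s²*4 = 4*s²)
w(Z) = 8*Z + 8*(-1 + Z)²/Z² (w(Z) = 8*(4*((-1 + Z)/(Z + Z))² + Z) = 8*(4*((-1 + Z)/((2*Z)))² + Z) = 8*(4*((-1 + Z)*(1/(2*Z)))² + Z) = 8*(4*((-1 + Z)/(2*Z))² + Z) = 8*(4*((-1 + Z)²/(4*Z²)) + Z) = 8*((-1 + Z)²/Z² + Z) = 8*(Z + (-1 + Z)²/Z²) = 8*Z + 8*(-1 + Z)²/Z²)
(249 + w(-1*18))*(-247) = (249 + (8*(-1*18) + 8*(-1 - 1*18)²/(-1*18)²))*(-247) = (249 + (8*(-18) + 8*(-1 - 18)²/(-18)²))*(-247) = (249 + (-144 + 8*(1/324)*(-19)²))*(-247) = (249 + (-144 + 8*(1/324)*361))*(-247) = (249 + (-144 + 722/81))*(-247) = (249 - 10942/81)*(-247) = (9227/81)*(-247) = -2279069/81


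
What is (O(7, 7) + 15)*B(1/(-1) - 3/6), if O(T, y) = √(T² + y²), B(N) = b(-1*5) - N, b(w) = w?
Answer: -105/2 - 49*√2/2 ≈ -87.148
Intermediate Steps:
B(N) = -5 - N (B(N) = -1*5 - N = -5 - N)
(O(7, 7) + 15)*B(1/(-1) - 3/6) = (√(7² + 7²) + 15)*(-5 - (1/(-1) - 3/6)) = (√(49 + 49) + 15)*(-5 - (1*(-1) - 3*⅙)) = (√98 + 15)*(-5 - (-1 - ½)) = (7*√2 + 15)*(-5 - 1*(-3/2)) = (15 + 7*√2)*(-5 + 3/2) = (15 + 7*√2)*(-7/2) = -105/2 - 49*√2/2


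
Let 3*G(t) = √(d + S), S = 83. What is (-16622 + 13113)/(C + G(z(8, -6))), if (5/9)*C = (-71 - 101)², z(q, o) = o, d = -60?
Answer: -42043153680/638030317249 + 263175*√23/638030317249 ≈ -0.065893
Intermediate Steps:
C = 266256/5 (C = 9*(-71 - 101)²/5 = (9/5)*(-172)² = (9/5)*29584 = 266256/5 ≈ 53251.)
G(t) = √23/3 (G(t) = √(-60 + 83)/3 = √23/3)
(-16622 + 13113)/(C + G(z(8, -6))) = (-16622 + 13113)/(266256/5 + √23/3) = -3509/(266256/5 + √23/3)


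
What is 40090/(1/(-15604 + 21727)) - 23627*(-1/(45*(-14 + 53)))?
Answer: 430801751477/1755 ≈ 2.4547e+8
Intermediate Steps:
40090/(1/(-15604 + 21727)) - 23627*(-1/(45*(-14 + 53))) = 40090/(1/6123) - 23627/((-45*39)) = 40090/(1/6123) - 23627/(-1755) = 40090*6123 - 23627*(-1/1755) = 245471070 + 23627/1755 = 430801751477/1755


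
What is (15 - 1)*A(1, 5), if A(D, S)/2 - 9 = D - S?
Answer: 140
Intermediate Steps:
A(D, S) = 18 - 2*S + 2*D (A(D, S) = 18 + 2*(D - S) = 18 + (-2*S + 2*D) = 18 - 2*S + 2*D)
(15 - 1)*A(1, 5) = (15 - 1)*(18 - 2*5 + 2*1) = 14*(18 - 10 + 2) = 14*10 = 140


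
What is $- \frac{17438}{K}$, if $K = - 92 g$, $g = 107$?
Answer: $\frac{8719}{4922} \approx 1.7714$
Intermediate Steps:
$K = -9844$ ($K = \left(-92\right) 107 = -9844$)
$- \frac{17438}{K} = - \frac{17438}{-9844} = \left(-17438\right) \left(- \frac{1}{9844}\right) = \frac{8719}{4922}$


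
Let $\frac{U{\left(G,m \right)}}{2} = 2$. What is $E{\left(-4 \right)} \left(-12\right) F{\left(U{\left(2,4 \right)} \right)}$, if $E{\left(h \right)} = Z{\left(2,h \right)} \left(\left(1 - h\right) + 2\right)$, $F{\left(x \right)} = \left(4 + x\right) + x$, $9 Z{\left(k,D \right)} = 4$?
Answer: $-448$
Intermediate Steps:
$Z{\left(k,D \right)} = \frac{4}{9}$ ($Z{\left(k,D \right)} = \frac{1}{9} \cdot 4 = \frac{4}{9}$)
$U{\left(G,m \right)} = 4$ ($U{\left(G,m \right)} = 2 \cdot 2 = 4$)
$F{\left(x \right)} = 4 + 2 x$
$E{\left(h \right)} = \frac{4}{3} - \frac{4 h}{9}$ ($E{\left(h \right)} = \frac{4 \left(\left(1 - h\right) + 2\right)}{9} = \frac{4 \left(3 - h\right)}{9} = \frac{4}{3} - \frac{4 h}{9}$)
$E{\left(-4 \right)} \left(-12\right) F{\left(U{\left(2,4 \right)} \right)} = \left(\frac{4}{3} - - \frac{16}{9}\right) \left(-12\right) \left(4 + 2 \cdot 4\right) = \left(\frac{4}{3} + \frac{16}{9}\right) \left(-12\right) \left(4 + 8\right) = \frac{28}{9} \left(-12\right) 12 = \left(- \frac{112}{3}\right) 12 = -448$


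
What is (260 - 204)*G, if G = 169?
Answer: 9464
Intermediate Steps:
(260 - 204)*G = (260 - 204)*169 = 56*169 = 9464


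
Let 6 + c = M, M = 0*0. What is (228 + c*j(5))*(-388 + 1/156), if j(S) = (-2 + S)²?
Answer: -1755283/26 ≈ -67511.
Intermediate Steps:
M = 0
c = -6 (c = -6 + 0 = -6)
(228 + c*j(5))*(-388 + 1/156) = (228 - 6*(-2 + 5)²)*(-388 + 1/156) = (228 - 6*3²)*(-388 + 1/156) = (228 - 6*9)*(-60527/156) = (228 - 54)*(-60527/156) = 174*(-60527/156) = -1755283/26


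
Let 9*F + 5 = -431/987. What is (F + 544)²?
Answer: 23299793844196/78907689 ≈ 2.9528e+5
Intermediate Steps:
F = -5366/8883 (F = -5/9 + (-431/987)/9 = -5/9 + (-431*1/987)/9 = -5/9 + (⅑)*(-431/987) = -5/9 - 431/8883 = -5366/8883 ≈ -0.60408)
(F + 544)² = (-5366/8883 + 544)² = (4826986/8883)² = 23299793844196/78907689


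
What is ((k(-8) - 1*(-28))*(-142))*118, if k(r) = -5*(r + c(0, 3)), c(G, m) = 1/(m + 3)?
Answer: -3376334/3 ≈ -1.1254e+6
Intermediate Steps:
c(G, m) = 1/(3 + m)
k(r) = -5/6 - 5*r (k(r) = -5*(r + 1/(3 + 3)) = -5*(r + 1/6) = -5*(1/6 + r) = -5/6 - 5*r)
((k(-8) - 1*(-28))*(-142))*118 = (((-5/6 - 5*(-8)) - 1*(-28))*(-142))*118 = (((-5/6 + 40) + 28)*(-142))*118 = ((235/6 + 28)*(-142))*118 = ((403/6)*(-142))*118 = -28613/3*118 = -3376334/3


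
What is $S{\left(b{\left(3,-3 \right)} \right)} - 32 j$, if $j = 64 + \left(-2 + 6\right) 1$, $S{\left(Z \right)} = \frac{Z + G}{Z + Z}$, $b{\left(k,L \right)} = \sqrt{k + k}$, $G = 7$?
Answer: $- \frac{4351}{2} + \frac{7 \sqrt{6}}{12} \approx -2174.1$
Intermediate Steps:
$b{\left(k,L \right)} = \sqrt{2} \sqrt{k}$ ($b{\left(k,L \right)} = \sqrt{2 k} = \sqrt{2} \sqrt{k}$)
$S{\left(Z \right)} = \frac{7 + Z}{2 Z}$ ($S{\left(Z \right)} = \frac{Z + 7}{Z + Z} = \frac{7 + Z}{2 Z}$)
$j = 68$ ($j = 64 + 4 \cdot 1 = 64 + 4 = 68$)
$S{\left(b{\left(3,-3 \right)} \right)} - 32 j = \frac{7 + \sqrt{2} \sqrt{3}}{2 \sqrt{2} \sqrt{3}} - 2176 = \frac{7 + \sqrt{6}}{2 \sqrt{6}} - 2176 = \frac{\frac{\sqrt{6}}{6} \left(7 + \sqrt{6}\right)}{2} - 2176 = \frac{\sqrt{6} \left(7 + \sqrt{6}\right)}{12} - 2176 = -2176 + \frac{\sqrt{6} \left(7 + \sqrt{6}\right)}{12}$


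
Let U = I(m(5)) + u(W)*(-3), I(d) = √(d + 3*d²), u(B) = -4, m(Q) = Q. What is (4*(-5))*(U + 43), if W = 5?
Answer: -1100 - 80*√5 ≈ -1278.9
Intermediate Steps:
U = 12 + 4*√5 (U = √(5*(1 + 3*5)) - 4*(-3) = √(5*(1 + 15)) + 12 = √(5*16) + 12 = √80 + 12 = 4*√5 + 12 = 12 + 4*√5 ≈ 20.944)
(4*(-5))*(U + 43) = (4*(-5))*((12 + 4*√5) + 43) = -20*(55 + 4*√5) = -1100 - 80*√5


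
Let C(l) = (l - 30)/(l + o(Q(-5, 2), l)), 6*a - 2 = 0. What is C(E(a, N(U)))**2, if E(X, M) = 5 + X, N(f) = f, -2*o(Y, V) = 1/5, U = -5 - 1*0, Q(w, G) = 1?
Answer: 547600/24649 ≈ 22.216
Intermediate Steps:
a = 1/3 (a = 1/3 + (1/6)*0 = 1/3 + 0 = 1/3 ≈ 0.33333)
U = -5 (U = -5 + 0 = -5)
o(Y, V) = -1/10 (o(Y, V) = -1/2/5 = -1/2*1/5 = -1/10)
C(l) = (-30 + l)/(-1/10 + l) (C(l) = (l - 30)/(l - 1/10) = (-30 + l)/(-1/10 + l))
C(E(a, N(U)))**2 = (10*(-30 + (5 + 1/3))/(-1 + 10*(5 + 1/3)))**2 = (10*(-30 + 16/3)/(-1 + 10*(16/3)))**2 = (10*(-74/3)/(-1 + 160/3))**2 = (10*(-74/3)/(157/3))**2 = (10*(3/157)*(-74/3))**2 = (-740/157)**2 = 547600/24649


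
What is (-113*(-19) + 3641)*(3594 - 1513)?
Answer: 12044828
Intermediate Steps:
(-113*(-19) + 3641)*(3594 - 1513) = (2147 + 3641)*2081 = 5788*2081 = 12044828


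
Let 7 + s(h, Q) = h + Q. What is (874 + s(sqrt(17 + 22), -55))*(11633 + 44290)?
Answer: 45409476 + 55923*sqrt(39) ≈ 4.5759e+7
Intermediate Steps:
s(h, Q) = -7 + Q + h (s(h, Q) = -7 + (h + Q) = -7 + (Q + h) = -7 + Q + h)
(874 + s(sqrt(17 + 22), -55))*(11633 + 44290) = (874 + (-7 - 55 + sqrt(17 + 22)))*(11633 + 44290) = (874 + (-7 - 55 + sqrt(39)))*55923 = (874 + (-62 + sqrt(39)))*55923 = (812 + sqrt(39))*55923 = 45409476 + 55923*sqrt(39)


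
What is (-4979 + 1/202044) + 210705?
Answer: 41565703945/202044 ≈ 2.0573e+5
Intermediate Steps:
(-4979 + 1/202044) + 210705 = -1005977075/202044 + 210705 = 41565703945/202044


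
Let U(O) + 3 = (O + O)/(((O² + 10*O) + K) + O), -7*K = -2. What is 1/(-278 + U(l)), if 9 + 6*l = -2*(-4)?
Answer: -383/107539 ≈ -0.0035615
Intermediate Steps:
K = 2/7 (K = -⅐*(-2) = 2/7 ≈ 0.28571)
l = -⅙ (l = -3/2 + (-2*(-4))/6 = -3/2 + (⅙)*8 = -3/2 + 4/3 = -⅙ ≈ -0.16667)
U(O) = -3 + 2*O/(2/7 + O² + 11*O) (U(O) = -3 + (O + O)/(((O² + 10*O) + 2/7) + O) = -3 + (2*O)/((2/7 + O² + 10*O) + O) = -3 + (2*O)/(2/7 + O² + 11*O) = -3 + 2*O/(2/7 + O² + 11*O))
1/(-278 + U(l)) = 1/(-278 + (-6 - 217*(-⅙) - 21*(-⅙)²)/(2 + 7*(-⅙)² + 77*(-⅙))) = 1/(-278 + (-6 + 217/6 - 21*1/36)/(2 + 7*(1/36) - 77/6)) = 1/(-278 + (-6 + 217/6 - 7/12)/(2 + 7/36 - 77/6)) = 1/(-278 + (355/12)/(-383/36)) = 1/(-278 - 36/383*355/12) = 1/(-278 - 1065/383) = 1/(-107539/383) = -383/107539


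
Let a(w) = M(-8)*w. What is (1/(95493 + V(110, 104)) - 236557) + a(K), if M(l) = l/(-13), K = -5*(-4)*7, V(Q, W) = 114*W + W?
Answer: -330323523800/1396889 ≈ -2.3647e+5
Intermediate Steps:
V(Q, W) = 115*W
K = 140 (K = 20*7 = 140)
M(l) = -l/13 (M(l) = l*(-1/13) = -l/13)
a(w) = 8*w/13 (a(w) = (-1/13*(-8))*w = 8*w/13)
(1/(95493 + V(110, 104)) - 236557) + a(K) = (1/(95493 + 115*104) - 236557) + (8/13)*140 = (1/(95493 + 11960) - 236557) + 1120/13 = (1/107453 - 236557) + 1120/13 = -25418759320/107453 + 1120/13 = -330323523800/1396889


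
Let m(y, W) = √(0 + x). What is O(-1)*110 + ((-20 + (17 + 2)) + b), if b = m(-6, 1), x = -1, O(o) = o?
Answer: -111 + I ≈ -111.0 + 1.0*I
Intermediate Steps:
m(y, W) = I (m(y, W) = √(0 - 1) = √(-1) = I)
b = I ≈ 1.0*I
O(-1)*110 + ((-20 + (17 + 2)) + b) = -1*110 + ((-20 + (17 + 2)) + I) = -110 + ((-20 + 19) + I) = -110 + (-1 + I) = -111 + I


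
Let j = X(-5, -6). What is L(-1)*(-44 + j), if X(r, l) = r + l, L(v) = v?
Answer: 55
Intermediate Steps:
X(r, l) = l + r
j = -11 (j = -6 - 5 = -11)
L(-1)*(-44 + j) = -(-44 - 11) = -1*(-55) = 55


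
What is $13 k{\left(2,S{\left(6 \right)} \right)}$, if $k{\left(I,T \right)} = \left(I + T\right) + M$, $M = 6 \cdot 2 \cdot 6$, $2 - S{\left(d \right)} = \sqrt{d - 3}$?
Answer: $988 - 13 \sqrt{3} \approx 965.48$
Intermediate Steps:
$S{\left(d \right)} = 2 - \sqrt{-3 + d}$ ($S{\left(d \right)} = 2 - \sqrt{d - 3} = 2 - \sqrt{-3 + d}$)
$M = 72$ ($M = 12 \cdot 6 = 72$)
$k{\left(I,T \right)} = 72 + I + T$ ($k{\left(I,T \right)} = \left(I + T\right) + 72 = 72 + I + T$)
$13 k{\left(2,S{\left(6 \right)} \right)} = 13 \left(72 + 2 + \left(2 - \sqrt{-3 + 6}\right)\right) = 13 \left(72 + 2 + \left(2 - \sqrt{3}\right)\right) = 13 \left(76 - \sqrt{3}\right) = 988 - 13 \sqrt{3}$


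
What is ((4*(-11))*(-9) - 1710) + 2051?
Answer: 737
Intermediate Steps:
((4*(-11))*(-9) - 1710) + 2051 = (-44*(-9) - 1710) + 2051 = (396 - 1710) + 2051 = -1314 + 2051 = 737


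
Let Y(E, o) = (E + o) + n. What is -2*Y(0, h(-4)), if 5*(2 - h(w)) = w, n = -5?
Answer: 22/5 ≈ 4.4000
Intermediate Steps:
h(w) = 2 - w/5
Y(E, o) = -5 + E + o (Y(E, o) = (E + o) - 5 = -5 + E + o)
-2*Y(0, h(-4)) = -2*(-5 + 0 + (2 - ⅕*(-4))) = -2*(-5 + 0 + (2 + ⅘)) = -2*(-5 + 0 + 14/5) = -2*(-11/5) = 22/5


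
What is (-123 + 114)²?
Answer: 81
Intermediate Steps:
(-123 + 114)² = (-9)² = 81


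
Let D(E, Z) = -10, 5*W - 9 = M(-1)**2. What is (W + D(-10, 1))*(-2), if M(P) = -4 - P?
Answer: 64/5 ≈ 12.800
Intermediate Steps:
W = 18/5 (W = 9/5 + (-4 - 1*(-1))**2/5 = 9/5 + (-4 + 1)**2/5 = 9/5 + (1/5)*(-3)**2 = 9/5 + (1/5)*9 = 9/5 + 9/5 = 18/5 ≈ 3.6000)
(W + D(-10, 1))*(-2) = (18/5 - 10)*(-2) = -32/5*(-2) = 64/5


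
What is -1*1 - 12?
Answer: -13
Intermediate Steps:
-1*1 - 12 = -1 - 12 = -13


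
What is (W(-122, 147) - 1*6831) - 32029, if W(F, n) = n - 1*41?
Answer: -38754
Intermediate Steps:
W(F, n) = -41 + n (W(F, n) = n - 41 = -41 + n)
(W(-122, 147) - 1*6831) - 32029 = ((-41 + 147) - 1*6831) - 32029 = (106 - 6831) - 32029 = -6725 - 32029 = -38754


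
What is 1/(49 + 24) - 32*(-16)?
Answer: 37377/73 ≈ 512.01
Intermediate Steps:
1/(49 + 24) - 32*(-16) = 1/73 + 512 = 37377/73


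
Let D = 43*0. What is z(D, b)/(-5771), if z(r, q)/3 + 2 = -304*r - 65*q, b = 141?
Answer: 27501/5771 ≈ 4.7654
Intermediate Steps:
D = 0
z(r, q) = -6 - 912*r - 195*q (z(r, q) = -6 + 3*(-304*r - 65*q) = -6 + (-912*r - 195*q) = -6 - 912*r - 195*q)
z(D, b)/(-5771) = (-6 - 912*0 - 195*141)/(-5771) = (-6 + 0 - 27495)*(-1/5771) = -27501*(-1/5771) = 27501/5771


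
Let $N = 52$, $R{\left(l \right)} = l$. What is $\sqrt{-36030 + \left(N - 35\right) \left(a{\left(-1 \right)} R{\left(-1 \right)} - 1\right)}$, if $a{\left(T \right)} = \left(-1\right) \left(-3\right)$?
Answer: $i \sqrt{36098} \approx 189.99 i$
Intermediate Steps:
$a{\left(T \right)} = 3$
$\sqrt{-36030 + \left(N - 35\right) \left(a{\left(-1 \right)} R{\left(-1 \right)} - 1\right)} = \sqrt{-36030 + \left(52 - 35\right) \left(3 \left(-1\right) - 1\right)} = \sqrt{-36030 + 17 \left(-3 - 1\right)} = \sqrt{-36030 + 17 \left(-4\right)} = \sqrt{-36030 - 68} = \sqrt{-36098} = i \sqrt{36098}$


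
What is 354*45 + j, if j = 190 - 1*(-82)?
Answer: 16202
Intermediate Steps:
j = 272 (j = 190 + 82 = 272)
354*45 + j = 354*45 + 272 = 15930 + 272 = 16202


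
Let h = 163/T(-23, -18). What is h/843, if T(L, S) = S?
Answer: -163/15174 ≈ -0.010742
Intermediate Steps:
h = -163/18 (h = 163/(-18) = 163*(-1/18) = -163/18 ≈ -9.0556)
h/843 = -163/18/843 = -163/18*1/843 = -163/15174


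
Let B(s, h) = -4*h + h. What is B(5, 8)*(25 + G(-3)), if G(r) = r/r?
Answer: -624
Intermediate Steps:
G(r) = 1
B(s, h) = -3*h
B(5, 8)*(25 + G(-3)) = (-3*8)*(25 + 1) = -24*26 = -624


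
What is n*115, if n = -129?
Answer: -14835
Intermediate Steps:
n*115 = -129*115 = -14835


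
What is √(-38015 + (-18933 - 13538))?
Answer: I*√70486 ≈ 265.49*I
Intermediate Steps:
√(-38015 + (-18933 - 13538)) = √(-38015 - 32471) = √(-70486) = I*√70486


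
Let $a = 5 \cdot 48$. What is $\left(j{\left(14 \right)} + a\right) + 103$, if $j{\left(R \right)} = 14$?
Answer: $357$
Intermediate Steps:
$a = 240$
$\left(j{\left(14 \right)} + a\right) + 103 = \left(14 + 240\right) + 103 = 254 + 103 = 357$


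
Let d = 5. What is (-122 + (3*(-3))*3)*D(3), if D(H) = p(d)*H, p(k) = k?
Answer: -2235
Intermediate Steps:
D(H) = 5*H
(-122 + (3*(-3))*3)*D(3) = (-122 + (3*(-3))*3)*(5*3) = (-122 - 9*3)*15 = (-122 - 27)*15 = -149*15 = -2235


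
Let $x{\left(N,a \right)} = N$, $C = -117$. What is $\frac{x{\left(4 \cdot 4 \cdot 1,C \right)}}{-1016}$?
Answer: $- \frac{2}{127} \approx -0.015748$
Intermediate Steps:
$\frac{x{\left(4 \cdot 4 \cdot 1,C \right)}}{-1016} = \frac{4 \cdot 4 \cdot 1}{-1016} = 16 \cdot 1 \left(- \frac{1}{1016}\right) = 16 \left(- \frac{1}{1016}\right) = - \frac{2}{127}$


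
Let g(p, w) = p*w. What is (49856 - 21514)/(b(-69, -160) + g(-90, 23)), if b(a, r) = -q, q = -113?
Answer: -28342/1957 ≈ -14.482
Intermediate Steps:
b(a, r) = 113 (b(a, r) = -1*(-113) = 113)
(49856 - 21514)/(b(-69, -160) + g(-90, 23)) = (49856 - 21514)/(113 - 90*23) = 28342/(113 - 2070) = 28342/(-1957) = 28342*(-1/1957) = -28342/1957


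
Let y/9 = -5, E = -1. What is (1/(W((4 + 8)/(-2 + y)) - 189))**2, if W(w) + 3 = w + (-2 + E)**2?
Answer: 2209/74183769 ≈ 2.9777e-5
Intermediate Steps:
y = -45 (y = 9*(-5) = -45)
W(w) = 6 + w (W(w) = -3 + (w + (-2 - 1)**2) = -3 + (w + (-3)**2) = -3 + (w + 9) = -3 + (9 + w) = 6 + w)
(1/(W((4 + 8)/(-2 + y)) - 189))**2 = (1/((6 + (4 + 8)/(-2 - 45)) - 189))**2 = (1/((6 + 12/(-47)) - 189))**2 = (1/((6 + 12*(-1/47)) - 189))**2 = (1/((6 - 12/47) - 189))**2 = (1/(270/47 - 189))**2 = (1/(-8613/47))**2 = (-47/8613)**2 = 2209/74183769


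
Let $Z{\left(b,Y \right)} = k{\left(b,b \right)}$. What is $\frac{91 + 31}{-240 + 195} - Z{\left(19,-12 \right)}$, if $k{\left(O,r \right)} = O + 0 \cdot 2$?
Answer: $- \frac{977}{45} \approx -21.711$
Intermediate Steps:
$k{\left(O,r \right)} = O$ ($k{\left(O,r \right)} = O + 0 = O$)
$Z{\left(b,Y \right)} = b$
$\frac{91 + 31}{-240 + 195} - Z{\left(19,-12 \right)} = \frac{91 + 31}{-240 + 195} - 19 = \frac{122}{-45} - 19 = 122 \left(- \frac{1}{45}\right) - 19 = - \frac{122}{45} - 19 = - \frac{977}{45}$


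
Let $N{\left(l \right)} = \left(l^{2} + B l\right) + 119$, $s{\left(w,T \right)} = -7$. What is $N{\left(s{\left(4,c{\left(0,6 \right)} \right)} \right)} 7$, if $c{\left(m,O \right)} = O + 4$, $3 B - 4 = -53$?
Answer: $\frac{5929}{3} \approx 1976.3$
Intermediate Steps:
$B = - \frac{49}{3}$ ($B = \frac{4}{3} + \frac{1}{3} \left(-53\right) = \frac{4}{3} - \frac{53}{3} = - \frac{49}{3} \approx -16.333$)
$c{\left(m,O \right)} = 4 + O$
$N{\left(l \right)} = 119 + l^{2} - \frac{49 l}{3}$ ($N{\left(l \right)} = \left(l^{2} - \frac{49 l}{3}\right) + 119 = 119 + l^{2} - \frac{49 l}{3}$)
$N{\left(s{\left(4,c{\left(0,6 \right)} \right)} \right)} 7 = \left(119 + \left(-7\right)^{2} - - \frac{343}{3}\right) 7 = \left(119 + 49 + \frac{343}{3}\right) 7 = \frac{847}{3} \cdot 7 = \frac{5929}{3}$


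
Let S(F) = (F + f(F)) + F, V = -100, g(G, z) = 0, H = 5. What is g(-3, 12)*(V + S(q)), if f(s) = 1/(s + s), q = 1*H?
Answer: 0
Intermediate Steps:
q = 5 (q = 1*5 = 5)
f(s) = 1/(2*s)
S(F) = 1/(2*F) + 2*F (S(F) = (F + 1/(2*F)) + F = 1/(2*F) + 2*F)
g(-3, 12)*(V + S(q)) = 0*(-100 + ((½)/5 + 2*5)) = 0*(-100 + ((½)*(⅕) + 10)) = 0*(-100 + (⅒ + 10)) = 0*(-100 + 101/10) = 0*(-899/10) = 0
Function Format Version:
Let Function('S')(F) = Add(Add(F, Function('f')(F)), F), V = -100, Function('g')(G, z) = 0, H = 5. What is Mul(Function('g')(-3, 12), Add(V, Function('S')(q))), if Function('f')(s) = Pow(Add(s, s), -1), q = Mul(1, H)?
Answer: 0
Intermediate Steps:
q = 5 (q = Mul(1, 5) = 5)
Function('f')(s) = Mul(Rational(1, 2), Pow(s, -1)) (Function('f')(s) = Pow(Mul(2, s), -1) = Mul(Rational(1, 2), Pow(s, -1)))
Function('S')(F) = Add(Mul(Rational(1, 2), Pow(F, -1)), Mul(2, F)) (Function('S')(F) = Add(Add(F, Mul(Rational(1, 2), Pow(F, -1))), F) = Add(Mul(Rational(1, 2), Pow(F, -1)), Mul(2, F)))
Mul(Function('g')(-3, 12), Add(V, Function('S')(q))) = Mul(0, Add(-100, Add(Mul(Rational(1, 2), Pow(5, -1)), Mul(2, 5)))) = Mul(0, Add(-100, Add(Mul(Rational(1, 2), Rational(1, 5)), 10))) = Mul(0, Add(-100, Add(Rational(1, 10), 10))) = Mul(0, Add(-100, Rational(101, 10))) = Mul(0, Rational(-899, 10)) = 0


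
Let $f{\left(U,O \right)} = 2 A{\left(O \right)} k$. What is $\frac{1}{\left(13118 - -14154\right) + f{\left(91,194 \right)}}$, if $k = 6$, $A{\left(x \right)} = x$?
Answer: $\frac{1}{29600} \approx 3.3784 \cdot 10^{-5}$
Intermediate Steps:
$f{\left(U,O \right)} = 12 O$ ($f{\left(U,O \right)} = 2 O 6 = 12 O$)
$\frac{1}{\left(13118 - -14154\right) + f{\left(91,194 \right)}} = \frac{1}{\left(13118 - -14154\right) + 12 \cdot 194} = \frac{1}{\left(13118 + 14154\right) + 2328} = \frac{1}{27272 + 2328} = \frac{1}{29600}$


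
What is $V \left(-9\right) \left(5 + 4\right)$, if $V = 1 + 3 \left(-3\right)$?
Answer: $648$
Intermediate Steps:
$V = -8$ ($V = 1 - 9 = -8$)
$V \left(-9\right) \left(5 + 4\right) = \left(-8\right) \left(-9\right) \left(5 + 4\right) = 72 \cdot 9 = 648$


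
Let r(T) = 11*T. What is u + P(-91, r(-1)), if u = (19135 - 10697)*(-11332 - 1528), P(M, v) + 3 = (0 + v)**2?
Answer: -108512562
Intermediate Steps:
P(M, v) = -3 + v**2 (P(M, v) = -3 + (0 + v)**2 = -3 + v**2)
u = -108512680 (u = 8438*(-12860) = -108512680)
u + P(-91, r(-1)) = -108512680 + (-3 + (11*(-1))**2) = -108512680 + (-3 + (-11)**2) = -108512680 + (-3 + 121) = -108512680 + 118 = -108512562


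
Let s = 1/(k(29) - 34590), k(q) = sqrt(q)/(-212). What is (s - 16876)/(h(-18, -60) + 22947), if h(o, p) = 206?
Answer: -69807005899954612/95771604932026751 + 212*sqrt(29)/1245030864116347763 ≈ -0.72889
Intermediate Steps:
k(q) = -sqrt(q)/212
s = 1/(-34590 - sqrt(29)/212) (s = 1/(-sqrt(29)/212 - 34590) = 1/(-34590 - sqrt(29)/212) ≈ -2.8910e-5)
(s - 16876)/(h(-18, -60) + 22947) = ((-1554612960/53774062286371 + 212*sqrt(29)/53774062286371) - 16876)/(206 + 22947) = (-907491076699409956/53774062286371 + 212*sqrt(29)/53774062286371)/23153 = (-907491076699409956/53774062286371 + 212*sqrt(29)/53774062286371)*(1/23153) = -69807005899954612/95771604932026751 + 212*sqrt(29)/1245030864116347763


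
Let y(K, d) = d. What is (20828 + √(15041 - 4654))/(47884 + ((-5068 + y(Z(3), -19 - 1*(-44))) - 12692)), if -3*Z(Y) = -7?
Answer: 20828/30149 + √10387/30149 ≈ 0.69422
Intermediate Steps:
Z(Y) = 7/3 (Z(Y) = -⅓*(-7) = 7/3)
(20828 + √(15041 - 4654))/(47884 + ((-5068 + y(Z(3), -19 - 1*(-44))) - 12692)) = (20828 + √(15041 - 4654))/(47884 + ((-5068 + (-19 - 1*(-44))) - 12692)) = (20828 + √10387)/(47884 + ((-5068 + (-19 + 44)) - 12692)) = (20828 + √10387)/(47884 + ((-5068 + 25) - 12692)) = (20828 + √10387)/(47884 + (-5043 - 12692)) = (20828 + √10387)/(47884 - 17735) = (20828 + √10387)/30149 = (20828 + √10387)*(1/30149) = 20828/30149 + √10387/30149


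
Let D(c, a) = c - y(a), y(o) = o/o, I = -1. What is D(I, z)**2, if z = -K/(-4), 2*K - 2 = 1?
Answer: 4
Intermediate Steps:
K = 3/2 (K = 1 + (1/2)*1 = 1 + 1/2 = 3/2 ≈ 1.5000)
y(o) = 1
z = 3/8 (z = -3/(2*(-4)) = -3*(-1)/(2*4) = -1*(-3/8) = 3/8 ≈ 0.37500)
D(c, a) = -1 + c (D(c, a) = c - 1*1 = c - 1 = -1 + c)
D(I, z)**2 = (-1 - 1)**2 = (-2)**2 = 4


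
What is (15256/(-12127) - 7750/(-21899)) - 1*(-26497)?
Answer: 7036546270087/265569173 ≈ 26496.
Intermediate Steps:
(15256/(-12127) - 7750/(-21899)) - 1*(-26497) = (15256*(-1/12127) - 7750*(-1/21899)) + 26497 = (-15256/12127 + 7750/21899) + 26497 = -240106894/265569173 + 26497 = 7036546270087/265569173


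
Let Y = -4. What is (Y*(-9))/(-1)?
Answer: -36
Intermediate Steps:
(Y*(-9))/(-1) = -4*(-9)/(-1) = 36*(-1) = -36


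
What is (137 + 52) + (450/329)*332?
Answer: 211581/329 ≈ 643.10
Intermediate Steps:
(137 + 52) + (450/329)*332 = 189 + (450*(1/329))*332 = 189 + (450/329)*332 = 189 + 149400/329 = 211581/329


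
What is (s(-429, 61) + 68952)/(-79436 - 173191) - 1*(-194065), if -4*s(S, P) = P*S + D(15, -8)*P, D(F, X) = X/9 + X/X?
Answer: 441233849362/2273643 ≈ 1.9406e+5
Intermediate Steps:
D(F, X) = 1 + X/9 (D(F, X) = X*(⅑) + 1 = X/9 + 1 = 1 + X/9)
s(S, P) = -P/36 - P*S/4 (s(S, P) = -(P*S + (1 + (⅑)*(-8))*P)/4 = -(P*S + (1 - 8/9)*P)/4 = -(P*S + P/9)/4 = -(P/9 + P*S)/4 = -P/36 - P*S/4)
(s(-429, 61) + 68952)/(-79436 - 173191) - 1*(-194065) = (-1/36*61*(1 + 9*(-429)) + 68952)/(-79436 - 173191) - 1*(-194065) = (-1/36*61*(1 - 3861) + 68952)/(-252627) + 194065 = (-1/36*61*(-3860) + 68952)*(-1/252627) + 194065 = (58865/9 + 68952)*(-1/252627) + 194065 = (679433/9)*(-1/252627) + 194065 = -679433/2273643 + 194065 = 441233849362/2273643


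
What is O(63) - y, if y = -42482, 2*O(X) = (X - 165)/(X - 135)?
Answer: 1019585/24 ≈ 42483.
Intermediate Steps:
O(X) = (-165 + X)/(2*(-135 + X)) (O(X) = ((X - 165)/(X - 135))/2 = ((-165 + X)/(-135 + X))/2 = (-165 + X)/(2*(-135 + X)))
O(63) - y = (-165 + 63)/(2*(-135 + 63)) - 1*(-42482) = (½)*(-102)/(-72) + 42482 = (½)*(-1/72)*(-102) + 42482 = 17/24 + 42482 = 1019585/24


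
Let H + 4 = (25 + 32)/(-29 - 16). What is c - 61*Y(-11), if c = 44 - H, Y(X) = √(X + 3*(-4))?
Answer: 739/15 - 61*I*√23 ≈ 49.267 - 292.55*I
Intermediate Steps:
Y(X) = √(-12 + X) (Y(X) = √(X - 12) = √(-12 + X))
H = -79/15 (H = -4 + (25 + 32)/(-29 - 16) = -4 + 57/(-45) = -4 + 57*(-1/45) = -4 - 19/15 = -79/15 ≈ -5.2667)
c = 739/15 (c = 44 - 1*(-79/15) = 44 + 79/15 = 739/15 ≈ 49.267)
c - 61*Y(-11) = 739/15 - 61*√(-12 - 11) = 739/15 - 61*I*√23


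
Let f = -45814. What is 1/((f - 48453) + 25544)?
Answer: -1/68723 ≈ -1.4551e-5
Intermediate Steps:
1/((f - 48453) + 25544) = 1/((-45814 - 48453) + 25544) = 1/(-94267 + 25544) = 1/(-68723) = -1/68723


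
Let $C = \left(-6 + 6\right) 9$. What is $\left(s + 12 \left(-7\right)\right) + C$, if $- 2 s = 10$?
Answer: $-89$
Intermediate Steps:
$s = -5$ ($s = \left(- \frac{1}{2}\right) 10 = -5$)
$C = 0$ ($C = 0 \cdot 9 = 0$)
$\left(s + 12 \left(-7\right)\right) + C = \left(-5 + 12 \left(-7\right)\right) + 0 = \left(-5 - 84\right) + 0 = -89 + 0 = -89$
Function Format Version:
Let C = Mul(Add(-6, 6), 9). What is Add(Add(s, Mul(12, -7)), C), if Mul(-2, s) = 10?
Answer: -89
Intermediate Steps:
s = -5 (s = Mul(Rational(-1, 2), 10) = -5)
C = 0 (C = Mul(0, 9) = 0)
Add(Add(s, Mul(12, -7)), C) = Add(Add(-5, Mul(12, -7)), 0) = Add(Add(-5, -84), 0) = Add(-89, 0) = -89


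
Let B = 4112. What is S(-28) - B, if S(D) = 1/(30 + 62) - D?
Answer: -375727/92 ≈ -4084.0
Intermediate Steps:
S(D) = 1/92 - D
S(-28) - B = (1/92 - 1*(-28)) - 1*4112 = (1/92 + 28) - 4112 = 2577/92 - 4112 = -375727/92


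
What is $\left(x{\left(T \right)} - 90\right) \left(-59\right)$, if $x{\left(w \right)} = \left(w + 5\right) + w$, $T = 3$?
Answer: $4661$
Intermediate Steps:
$x{\left(w \right)} = 5 + 2 w$ ($x{\left(w \right)} = \left(5 + w\right) + w = 5 + 2 w$)
$\left(x{\left(T \right)} - 90\right) \left(-59\right) = \left(\left(5 + 2 \cdot 3\right) - 90\right) \left(-59\right) = \left(\left(5 + 6\right) - 90\right) \left(-59\right) = \left(11 - 90\right) \left(-59\right) = \left(-79\right) \left(-59\right) = 4661$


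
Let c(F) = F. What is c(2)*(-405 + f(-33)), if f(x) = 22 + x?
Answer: -832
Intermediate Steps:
c(2)*(-405 + f(-33)) = 2*(-405 + (22 - 33)) = 2*(-405 - 11) = 2*(-416) = -832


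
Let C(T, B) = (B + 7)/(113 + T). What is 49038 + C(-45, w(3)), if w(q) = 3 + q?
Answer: 3334597/68 ≈ 49038.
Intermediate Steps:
C(T, B) = (7 + B)/(113 + T)
49038 + C(-45, w(3)) = 49038 + (7 + (3 + 3))/(113 - 45) = 49038 + (7 + 6)/68 = 49038 + (1/68)*13 = 49038 + 13/68 = 3334597/68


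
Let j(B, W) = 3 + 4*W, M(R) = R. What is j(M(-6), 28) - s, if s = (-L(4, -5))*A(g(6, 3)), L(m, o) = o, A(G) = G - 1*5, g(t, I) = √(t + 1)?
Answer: 140 - 5*√7 ≈ 126.77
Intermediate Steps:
g(t, I) = √(1 + t)
A(G) = -5 + G (A(G) = G - 5 = -5 + G)
s = -25 + 5*√7 (s = (-1*(-5))*(-5 + √(1 + 6)) = 5*(-5 + √7) = -25 + 5*√7 ≈ -11.771)
j(M(-6), 28) - s = (3 + 4*28) - (-25 + 5*√7) = (3 + 112) + (25 - 5*√7) = 115 + (25 - 5*√7) = 140 - 5*√7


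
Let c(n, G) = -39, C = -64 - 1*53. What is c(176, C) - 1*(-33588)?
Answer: 33549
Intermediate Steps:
C = -117 (C = -64 - 53 = -117)
c(176, C) - 1*(-33588) = -39 - 1*(-33588) = -39 + 33588 = 33549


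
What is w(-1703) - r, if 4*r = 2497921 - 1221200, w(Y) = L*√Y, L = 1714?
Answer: -1276721/4 + 1714*I*√1703 ≈ -3.1918e+5 + 70732.0*I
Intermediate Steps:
w(Y) = 1714*√Y
r = 1276721/4 (r = (2497921 - 1221200)/4 = (¼)*1276721 = 1276721/4 ≈ 3.1918e+5)
w(-1703) - r = 1714*√(-1703) - 1*1276721/4 = 1714*(I*√1703) - 1276721/4 = 1714*I*√1703 - 1276721/4 = -1276721/4 + 1714*I*√1703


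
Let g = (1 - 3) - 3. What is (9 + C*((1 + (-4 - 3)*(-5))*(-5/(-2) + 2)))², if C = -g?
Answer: 670761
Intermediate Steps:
g = -5 (g = -2 - 3 = -5)
C = 5 (C = -1*(-5) = 5)
(9 + C*((1 + (-4 - 3)*(-5))*(-5/(-2) + 2)))² = (9 + 5*((1 + (-4 - 3)*(-5))*(-5/(-2) + 2)))² = (9 + 5*((1 - 7*(-5))*(-5*(-½) + 2)))² = (9 + 5*((1 + 35)*(5/2 + 2)))² = (9 + 5*(36*(9/2)))² = (9 + 5*162)² = (9 + 810)² = 819² = 670761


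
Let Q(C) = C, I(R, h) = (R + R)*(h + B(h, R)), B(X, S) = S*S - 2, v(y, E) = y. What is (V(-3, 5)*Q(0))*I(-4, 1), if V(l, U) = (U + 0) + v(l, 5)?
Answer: 0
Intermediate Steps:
B(X, S) = -2 + S² (B(X, S) = S² - 2 = -2 + S²)
I(R, h) = 2*R*(-2 + h + R²) (I(R, h) = (R + R)*(h + (-2 + R²)) = (2*R)*(-2 + h + R²) = 2*R*(-2 + h + R²))
V(l, U) = U + l (V(l, U) = (U + 0) + l = U + l)
(V(-3, 5)*Q(0))*I(-4, 1) = ((5 - 3)*0)*(2*(-4)*(-2 + 1 + (-4)²)) = (2*0)*(2*(-4)*(-2 + 1 + 16)) = 0*(2*(-4)*15) = 0*(-120) = 0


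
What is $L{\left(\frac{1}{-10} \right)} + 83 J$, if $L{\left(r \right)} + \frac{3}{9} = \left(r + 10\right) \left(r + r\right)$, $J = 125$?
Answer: $\frac{1555903}{150} \approx 10373.0$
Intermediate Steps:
$L{\left(r \right)} = - \frac{1}{3} + 2 r \left(10 + r\right)$ ($L{\left(r \right)} = - \frac{1}{3} + \left(r + 10\right) \left(r + r\right) = - \frac{1}{3} + \left(10 + r\right) 2 r = - \frac{1}{3} + 2 r \left(10 + r\right)$)
$L{\left(\frac{1}{-10} \right)} + 83 J = \left(- \frac{1}{3} + 2 \left(\frac{1}{-10}\right)^{2} + \frac{20}{-10}\right) + 83 \cdot 125 = \left(- \frac{1}{3} + 2 \left(- \frac{1}{10}\right)^{2} + 20 \left(- \frac{1}{10}\right)\right) + 10375 = \left(- \frac{1}{3} + 2 \cdot \frac{1}{100} - 2\right) + 10375 = \left(- \frac{1}{3} + \frac{1}{50} - 2\right) + 10375 = - \frac{347}{150} + 10375 = \frac{1555903}{150}$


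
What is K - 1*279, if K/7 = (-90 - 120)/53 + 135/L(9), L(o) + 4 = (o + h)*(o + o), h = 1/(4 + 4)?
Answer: -10220397/33973 ≈ -300.84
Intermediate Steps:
h = 1/8 ≈ 0.12500
L(o) = -4 + 2*o*(1/8 + o) (L(o) = -4 + (o + 1/8)*(o + o) = -4 + (1/8 + o)*(2*o) = -4 + 2*o*(1/8 + o))
K = -741930/33973 (K = 7*((-90 - 120)/53 + 135/(-4 + 2*9**2 + (1/4)*9)) = 7*(-210*1/53 + 135/(-4 + 2*81 + 9/4)) = 7*(-210/53 + 135/(-4 + 162 + 9/4)) = 7*(-210/53 + 135/(641/4)) = 7*(-210/53 + 135*(4/641)) = 7*(-210/53 + 540/641) = 7*(-105990/33973) = -741930/33973 ≈ -21.839)
K - 1*279 = -741930/33973 - 1*279 = -741930/33973 - 279 = -10220397/33973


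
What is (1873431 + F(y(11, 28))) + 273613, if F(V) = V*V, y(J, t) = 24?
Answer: 2147620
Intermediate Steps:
F(V) = V²
(1873431 + F(y(11, 28))) + 273613 = (1873431 + 24²) + 273613 = (1873431 + 576) + 273613 = 1874007 + 273613 = 2147620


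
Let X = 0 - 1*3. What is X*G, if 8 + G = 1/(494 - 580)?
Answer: 2067/86 ≈ 24.035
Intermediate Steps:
G = -689/86 (G = -8 + 1/(494 - 580) = -8 + 1/(-86) = -8 - 1/86 = -689/86 ≈ -8.0116)
X = -3 (X = 0 - 3 = -3)
X*G = -3*(-689/86) = 2067/86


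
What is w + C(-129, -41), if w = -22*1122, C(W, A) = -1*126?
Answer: -24810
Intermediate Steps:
C(W, A) = -126
w = -24684
w + C(-129, -41) = -24684 - 126 = -24810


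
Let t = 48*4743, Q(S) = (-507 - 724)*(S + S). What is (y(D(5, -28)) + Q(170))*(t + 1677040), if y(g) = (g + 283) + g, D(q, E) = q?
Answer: -796636733888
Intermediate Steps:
Q(S) = -2462*S
t = 227664
y(g) = 283 + 2*g (y(g) = (283 + g) + g = 283 + 2*g)
(y(D(5, -28)) + Q(170))*(t + 1677040) = ((283 + 2*5) - 2462*170)*(227664 + 1677040) = ((283 + 10) - 418540)*1904704 = (293 - 418540)*1904704 = -418247*1904704 = -796636733888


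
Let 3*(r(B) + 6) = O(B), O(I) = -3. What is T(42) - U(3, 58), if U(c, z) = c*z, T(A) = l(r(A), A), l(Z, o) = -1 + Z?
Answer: -182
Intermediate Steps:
r(B) = -7 (r(B) = -6 + (1/3)*(-3) = -6 - 1 = -7)
T(A) = -8 (T(A) = -1 - 7 = -8)
T(42) - U(3, 58) = -8 - 3*58 = -8 - 1*174 = -8 - 174 = -182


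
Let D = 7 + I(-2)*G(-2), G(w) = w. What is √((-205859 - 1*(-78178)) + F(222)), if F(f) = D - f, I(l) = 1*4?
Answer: 4*I*√7994 ≈ 357.64*I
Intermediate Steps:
I(l) = 4
D = -1 (D = 7 + 4*(-2) = 7 - 8 = -1)
F(f) = -1 - f
√((-205859 - 1*(-78178)) + F(222)) = √((-205859 - 1*(-78178)) + (-1 - 1*222)) = √((-205859 + 78178) + (-1 - 222)) = √(-127681 - 223) = √(-127904) = 4*I*√7994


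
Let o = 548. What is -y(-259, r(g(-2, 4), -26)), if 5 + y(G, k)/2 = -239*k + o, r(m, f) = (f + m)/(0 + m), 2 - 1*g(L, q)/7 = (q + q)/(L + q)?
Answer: 1958/7 ≈ 279.71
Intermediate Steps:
g(L, q) = 14 - 14*q/(L + q) (g(L, q) = 14 - 7*(q + q)/(L + q) = 14 - 7*2*q/(L + q) = 14 - 14*q/(L + q))
r(m, f) = (f + m)/m
y(G, k) = 1086 - 478*k (y(G, k) = -10 + 2*(-239*k + 548) = -10 + 2*(548 - 239*k) = -10 + (1096 - 478*k) = 1086 - 478*k)
-y(-259, r(g(-2, 4), -26)) = -(1086 - 478*(-26 + 14*(-2)/(-2 + 4))/(14*(-2)/(-2 + 4))) = -(1086 - 478*(-26 + 14*(-2)/2)/(14*(-2)/2)) = -(1086 - 478*(-26 + 14*(-2)*(1/2))/(14*(-2)*(1/2))) = -(1086 - 478*(-26 - 14)/(-14)) = -(1086 - (-239)*(-40)/7) = -(1086 - 478*20/7) = -(1086 - 9560/7) = -1*(-1958/7) = 1958/7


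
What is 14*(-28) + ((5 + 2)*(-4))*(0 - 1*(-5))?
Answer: -532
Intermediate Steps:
14*(-28) + ((5 + 2)*(-4))*(0 - 1*(-5)) = -392 + (7*(-4))*(0 + 5) = -392 - 28*5 = -392 - 140 = -532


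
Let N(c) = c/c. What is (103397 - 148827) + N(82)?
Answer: -45429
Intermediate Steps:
N(c) = 1
(103397 - 148827) + N(82) = (103397 - 148827) + 1 = -45430 + 1 = -45429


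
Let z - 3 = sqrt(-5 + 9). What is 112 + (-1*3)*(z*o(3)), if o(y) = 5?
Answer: 37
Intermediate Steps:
z = 5 (z = 3 + sqrt(-5 + 9) = 3 + sqrt(4) = 3 + 2 = 5)
112 + (-1*3)*(z*o(3)) = 112 + (-1*3)*(5*5) = 112 - 3*25 = 112 - 75 = 37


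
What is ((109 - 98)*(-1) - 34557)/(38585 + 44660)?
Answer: -34568/83245 ≈ -0.41526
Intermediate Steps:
((109 - 98)*(-1) - 34557)/(38585 + 44660) = (11*(-1) - 34557)/83245 = (-11 - 34557)*(1/83245) = -34568*1/83245 = -34568/83245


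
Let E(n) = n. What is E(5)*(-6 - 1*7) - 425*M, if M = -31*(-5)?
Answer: -65940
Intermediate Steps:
M = 155
E(5)*(-6 - 1*7) - 425*M = 5*(-6 - 1*7) - 425*155 = 5*(-6 - 7) - 65875 = 5*(-13) - 65875 = -65 - 65875 = -65940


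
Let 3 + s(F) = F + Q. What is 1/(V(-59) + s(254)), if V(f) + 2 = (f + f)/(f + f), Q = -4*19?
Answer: 1/174 ≈ 0.0057471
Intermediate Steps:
Q = -76
V(f) = -1 (V(f) = -2 + (f + f)/(f + f) = -2 + (2*f)/((2*f)) = -2 + (2*f)*(1/(2*f)) = -2 + 1 = -1)
s(F) = -79 + F (s(F) = -3 + (F - 76) = -3 + (-76 + F) = -79 + F)
1/(V(-59) + s(254)) = 1/(-1 + (-79 + 254)) = 1/(-1 + 175) = 1/174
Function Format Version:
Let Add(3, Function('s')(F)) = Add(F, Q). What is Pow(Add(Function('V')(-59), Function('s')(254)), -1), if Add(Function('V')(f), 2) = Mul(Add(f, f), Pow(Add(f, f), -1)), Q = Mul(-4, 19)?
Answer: Rational(1, 174) ≈ 0.0057471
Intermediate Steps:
Q = -76
Function('V')(f) = -1 (Function('V')(f) = Add(-2, Mul(Add(f, f), Pow(Add(f, f), -1))) = Add(-2, Mul(Mul(2, f), Pow(Mul(2, f), -1))) = Add(-2, Mul(Mul(2, f), Mul(Rational(1, 2), Pow(f, -1)))) = Add(-2, 1) = -1)
Function('s')(F) = Add(-79, F) (Function('s')(F) = Add(-3, Add(F, -76)) = Add(-3, Add(-76, F)) = Add(-79, F))
Pow(Add(Function('V')(-59), Function('s')(254)), -1) = Pow(Add(-1, Add(-79, 254)), -1) = Pow(Add(-1, 175), -1) = Pow(174, -1) = Rational(1, 174)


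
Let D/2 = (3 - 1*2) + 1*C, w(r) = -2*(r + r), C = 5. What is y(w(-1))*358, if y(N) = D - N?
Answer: 2864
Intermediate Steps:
w(r) = -4*r
D = 12 (D = 2*((3 - 1*2) + 1*5) = 2*((3 - 2) + 5) = 2*(1 + 5) = 2*6 = 12)
y(N) = 12 - N
y(w(-1))*358 = (12 - (-4)*(-1))*358 = (12 - 1*4)*358 = (12 - 4)*358 = 8*358 = 2864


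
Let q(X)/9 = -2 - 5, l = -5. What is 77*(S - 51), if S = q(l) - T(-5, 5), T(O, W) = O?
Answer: -8393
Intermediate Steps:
q(X) = -63 (q(X) = 9*(-2 - 5) = 9*(-7) = -63)
S = -58 (S = -63 - 1*(-5) = -63 + 5 = -58)
77*(S - 51) = 77*(-58 - 51) = 77*(-109) = -8393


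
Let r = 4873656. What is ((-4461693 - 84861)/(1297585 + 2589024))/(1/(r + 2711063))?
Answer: -34484334508326/3886609 ≈ -8.8726e+6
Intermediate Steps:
((-4461693 - 84861)/(1297585 + 2589024))/(1/(r + 2711063)) = ((-4461693 - 84861)/(1297585 + 2589024))/(1/(4873656 + 2711063)) = (-4546554/3886609)/(1/7584719) = (-4546554*1/3886609)/(1/7584719) = -4546554/3886609*7584719 = -34484334508326/3886609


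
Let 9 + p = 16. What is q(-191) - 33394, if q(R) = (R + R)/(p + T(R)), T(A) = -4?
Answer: -100564/3 ≈ -33521.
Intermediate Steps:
p = 7 (p = -9 + 16 = 7)
q(R) = 2*R/3 (q(R) = (R + R)/(7 - 4) = (2*R)/3 = (2*R)*(⅓) = 2*R/3)
q(-191) - 33394 = (⅔)*(-191) - 33394 = -382/3 - 33394 = -100564/3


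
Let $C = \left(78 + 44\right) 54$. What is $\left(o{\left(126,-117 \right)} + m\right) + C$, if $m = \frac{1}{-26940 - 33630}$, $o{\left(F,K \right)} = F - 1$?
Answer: $\frac{406606409}{60570} \approx 6713.0$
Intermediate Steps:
$o{\left(F,K \right)} = -1 + F$
$C = 6588$ ($C = 122 \cdot 54 = 6588$)
$m = - \frac{1}{60570}$ ($m = \frac{1}{-60570} = - \frac{1}{60570} \approx -1.651 \cdot 10^{-5}$)
$\left(o{\left(126,-117 \right)} + m\right) + C = \left(\left(-1 + 126\right) - \frac{1}{60570}\right) + 6588 = \left(125 - \frac{1}{60570}\right) + 6588 = \frac{7571249}{60570} + 6588 = \frac{406606409}{60570}$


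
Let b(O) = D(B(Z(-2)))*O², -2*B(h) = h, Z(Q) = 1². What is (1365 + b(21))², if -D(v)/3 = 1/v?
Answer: 16088121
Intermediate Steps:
Z(Q) = 1
B(h) = -h/2
D(v) = -3/v
b(O) = 6*O² (b(O) = (-3/((-½*1)))*O² = (-3/(-½))*O² = (-3*(-2))*O² = 6*O²)
(1365 + b(21))² = (1365 + 6*21²)² = (1365 + 6*441)² = (1365 + 2646)² = 4011² = 16088121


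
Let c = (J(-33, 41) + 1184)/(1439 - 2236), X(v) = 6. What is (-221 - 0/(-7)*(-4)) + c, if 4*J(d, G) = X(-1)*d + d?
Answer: -709053/3188 ≈ -222.41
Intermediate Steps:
J(d, G) = 7*d/4 (J(d, G) = (6*d + d)/4 = (7*d)/4 = 7*d/4)
c = -4505/3188 (c = ((7/4)*(-33) + 1184)/(1439 - 2236) = (-231/4 + 1184)/(-797) = (4505/4)*(-1/797) = -4505/3188 ≈ -1.4131)
(-221 - 0/(-7)*(-4)) + c = (-221 - 0/(-7)*(-4)) - 4505/3188 = (-221 - (-⅐*0)*(-4)) - 4505/3188 = (-221 - 0*(-4)) - 4505/3188 = (-221 - 1*0) - 4505/3188 = (-221 + 0) - 4505/3188 = -221 - 4505/3188 = -709053/3188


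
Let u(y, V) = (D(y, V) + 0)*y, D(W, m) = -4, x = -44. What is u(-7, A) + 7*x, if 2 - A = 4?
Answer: -280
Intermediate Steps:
A = -2 (A = 2 - 1*4 = 2 - 4 = -2)
u(y, V) = -4*y (u(y, V) = (-4 + 0)*y = -4*y)
u(-7, A) + 7*x = -4*(-7) + 7*(-44) = 28 - 308 = -280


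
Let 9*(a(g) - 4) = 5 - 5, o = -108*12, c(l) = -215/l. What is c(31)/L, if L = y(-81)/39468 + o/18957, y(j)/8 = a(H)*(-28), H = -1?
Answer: 2681031639/35203600 ≈ 76.158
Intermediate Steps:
o = -1296
a(g) = 4 (a(g) = 4 + (5 - 5)/9 = 4 + (1/9)*0 = 4 + 0 = 4)
y(j) = -896 (y(j) = 8*(4*(-28)) = 8*(-112) = -896)
L = -5678000/62349573 (L = -896/39468 - 1296/18957 = -896*1/39468 - 1296*1/18957 = -224/9867 - 432/6319 = -5678000/62349573 ≈ -0.091067)
c(31)/L = (-215/31)/(-5678000/62349573) = -215*1/31*(-62349573/5678000) = -215/31*(-62349573/5678000) = 2681031639/35203600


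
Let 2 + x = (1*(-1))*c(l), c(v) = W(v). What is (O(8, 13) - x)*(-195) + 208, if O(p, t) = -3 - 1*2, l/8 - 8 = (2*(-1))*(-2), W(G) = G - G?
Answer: 793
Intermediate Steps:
W(G) = 0
l = 96 (l = 64 + 8*((2*(-1))*(-2)) = 64 + 8*(-2*(-2)) = 64 + 8*4 = 64 + 32 = 96)
c(v) = 0
x = -2 (x = -2 + (1*(-1))*0 = -2 - 1*0 = -2 + 0 = -2)
O(p, t) = -5 (O(p, t) = -3 - 2 = -5)
(O(8, 13) - x)*(-195) + 208 = (-5 - 1*(-2))*(-195) + 208 = (-5 + 2)*(-195) + 208 = -3*(-195) + 208 = 585 + 208 = 793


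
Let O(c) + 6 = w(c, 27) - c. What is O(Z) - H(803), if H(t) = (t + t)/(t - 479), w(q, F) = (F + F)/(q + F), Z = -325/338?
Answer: -5647013/712881 ≈ -7.9214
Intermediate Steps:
Z = -25/26 (Z = -325*1/338 = -25/26 ≈ -0.96154)
w(q, F) = 2*F/(F + q) (w(q, F) = (2*F)/(F + q) = 2*F/(F + q))
H(t) = 2*t/(-479 + t) (H(t) = (2*t)/(-479 + t) = 2*t/(-479 + t))
O(c) = -6 - c + 54/(27 + c) (O(c) = -6 + (2*27/(27 + c) - c) = -6 + (54/(27 + c) - c) = -6 + (-c + 54/(27 + c)) = -6 - c + 54/(27 + c))
O(Z) - H(803) = (54 - (6 - 25/26)*(27 - 25/26))/(27 - 25/26) - 2*803/(-479 + 803) = (54 - 1*131/26*677/26)/(677/26) - 2*803/324 = 26*(54 - 88687/676)/677 - 2*803/324 = (26/677)*(-52183/676) - 1*803/162 = -52183/17602 - 803/162 = -5647013/712881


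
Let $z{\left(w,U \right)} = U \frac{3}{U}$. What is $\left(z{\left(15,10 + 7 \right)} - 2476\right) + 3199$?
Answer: $726$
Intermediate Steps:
$z{\left(w,U \right)} = 3$
$\left(z{\left(15,10 + 7 \right)} - 2476\right) + 3199 = \left(3 - 2476\right) + 3199 = -2473 + 3199 = 726$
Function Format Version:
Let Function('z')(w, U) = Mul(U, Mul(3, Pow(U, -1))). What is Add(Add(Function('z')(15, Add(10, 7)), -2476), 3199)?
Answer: 726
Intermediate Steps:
Function('z')(w, U) = 3
Add(Add(Function('z')(15, Add(10, 7)), -2476), 3199) = Add(Add(3, -2476), 3199) = Add(-2473, 3199) = 726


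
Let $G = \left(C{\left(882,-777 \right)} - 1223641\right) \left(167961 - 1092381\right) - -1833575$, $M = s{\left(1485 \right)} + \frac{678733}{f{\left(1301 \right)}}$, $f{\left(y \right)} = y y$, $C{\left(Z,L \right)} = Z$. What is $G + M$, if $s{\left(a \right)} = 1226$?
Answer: $\frac{1913222585782188914}{1692601} \approx 1.1303 \cdot 10^{12}$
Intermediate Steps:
$f{\left(y \right)} = y^{2}$
$M = \frac{2075807559}{1692601}$ ($M = 1226 + \frac{678733}{1301^{2}} = 1226 + \frac{678733}{1692601} = \frac{2075807559}{1692601} \approx 1226.4$)
$G = 1130344708355$ ($G = \left(882 - 1223641\right) \left(167961 - 1092381\right) - -1833575 = \left(-1222759\right) \left(-924420\right) + 1833575 = 1130342874780 + 1833575 = 1130344708355$)
$G + M = 1130344708355 + \frac{2075807559}{1692601} = \frac{1913222585782188914}{1692601}$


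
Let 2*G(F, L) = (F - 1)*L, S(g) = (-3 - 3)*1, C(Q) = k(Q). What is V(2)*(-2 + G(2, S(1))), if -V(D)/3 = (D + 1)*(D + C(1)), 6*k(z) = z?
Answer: 195/2 ≈ 97.500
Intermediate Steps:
k(z) = z/6
C(Q) = Q/6
V(D) = -3*(1 + D)*(⅙ + D) (V(D) = -3*(D + 1)*(D + (⅙)*1) = -3*(1 + D)*(D + ⅙) = -3*(1 + D)*(⅙ + D))
S(g) = -6 (S(g) = -6*1 = -6)
G(F, L) = L*(-1 + F)/2 (G(F, L) = ((F - 1)*L)/2 = ((-1 + F)*L)/2 = (L*(-1 + F))/2 = L*(-1 + F)/2)
V(2)*(-2 + G(2, S(1))) = (-½ - 3*2² - 7/2*2)*(-2 + (½)*(-6)*(-1 + 2)) = (-½ - 3*4 - 7)*(-2 + (½)*(-6)*1) = (-½ - 12 - 7)*(-2 - 3) = -39/2*(-5) = 195/2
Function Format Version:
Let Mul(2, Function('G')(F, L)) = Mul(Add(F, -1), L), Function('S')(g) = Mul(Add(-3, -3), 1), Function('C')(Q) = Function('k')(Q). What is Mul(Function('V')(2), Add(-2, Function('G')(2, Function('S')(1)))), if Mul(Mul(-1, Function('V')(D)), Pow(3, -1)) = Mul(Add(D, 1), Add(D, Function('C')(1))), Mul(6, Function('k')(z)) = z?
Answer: Rational(195, 2) ≈ 97.500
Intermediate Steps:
Function('k')(z) = Mul(Rational(1, 6), z)
Function('C')(Q) = Mul(Rational(1, 6), Q)
Function('V')(D) = Mul(-3, Add(1, D), Add(Rational(1, 6), D)) (Function('V')(D) = Mul(-3, Mul(Add(D, 1), Add(D, Mul(Rational(1, 6), 1)))) = Mul(-3, Mul(Add(1, D), Add(D, Rational(1, 6)))) = Mul(-3, Mul(Add(1, D), Add(Rational(1, 6), D))) = Mul(-3, Add(1, D), Add(Rational(1, 6), D)))
Function('S')(g) = -6 (Function('S')(g) = Mul(-6, 1) = -6)
Function('G')(F, L) = Mul(Rational(1, 2), L, Add(-1, F)) (Function('G')(F, L) = Mul(Rational(1, 2), Mul(Add(F, -1), L)) = Mul(Rational(1, 2), Mul(Add(-1, F), L)) = Mul(Rational(1, 2), Mul(L, Add(-1, F))) = Mul(Rational(1, 2), L, Add(-1, F)))
Mul(Function('V')(2), Add(-2, Function('G')(2, Function('S')(1)))) = Mul(Add(Rational(-1, 2), Mul(-3, Pow(2, 2)), Mul(Rational(-7, 2), 2)), Add(-2, Mul(Rational(1, 2), -6, Add(-1, 2)))) = Mul(Add(Rational(-1, 2), Mul(-3, 4), -7), Add(-2, Mul(Rational(1, 2), -6, 1))) = Mul(Add(Rational(-1, 2), -12, -7), Add(-2, -3)) = Mul(Rational(-39, 2), -5) = Rational(195, 2)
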